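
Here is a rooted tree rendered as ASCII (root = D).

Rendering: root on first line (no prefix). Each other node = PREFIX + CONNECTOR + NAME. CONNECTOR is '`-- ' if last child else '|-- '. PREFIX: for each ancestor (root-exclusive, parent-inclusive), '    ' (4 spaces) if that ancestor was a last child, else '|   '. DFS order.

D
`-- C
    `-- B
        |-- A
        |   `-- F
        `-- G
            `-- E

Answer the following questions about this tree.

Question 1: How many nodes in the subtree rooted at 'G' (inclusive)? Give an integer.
Subtree rooted at G contains: E, G
Count = 2

Answer: 2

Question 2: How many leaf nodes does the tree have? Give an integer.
Answer: 2

Derivation:
Leaves (nodes with no children): E, F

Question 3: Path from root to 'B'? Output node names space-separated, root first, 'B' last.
Answer: D C B

Derivation:
Walk down from root: D -> C -> B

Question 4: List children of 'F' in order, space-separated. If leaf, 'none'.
Answer: none

Derivation:
Node F's children (from adjacency): (leaf)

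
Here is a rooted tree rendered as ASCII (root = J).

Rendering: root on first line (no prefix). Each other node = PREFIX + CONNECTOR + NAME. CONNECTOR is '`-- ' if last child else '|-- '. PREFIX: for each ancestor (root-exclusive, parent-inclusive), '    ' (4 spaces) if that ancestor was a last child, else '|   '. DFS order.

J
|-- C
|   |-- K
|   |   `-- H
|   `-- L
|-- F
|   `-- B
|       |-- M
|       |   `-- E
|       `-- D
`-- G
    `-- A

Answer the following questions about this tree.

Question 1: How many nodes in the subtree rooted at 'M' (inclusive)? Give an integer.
Subtree rooted at M contains: E, M
Count = 2

Answer: 2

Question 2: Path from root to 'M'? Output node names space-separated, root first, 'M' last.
Walk down from root: J -> F -> B -> M

Answer: J F B M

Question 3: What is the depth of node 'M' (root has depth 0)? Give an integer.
Answer: 3

Derivation:
Path from root to M: J -> F -> B -> M
Depth = number of edges = 3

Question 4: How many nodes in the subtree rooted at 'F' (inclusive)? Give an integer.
Subtree rooted at F contains: B, D, E, F, M
Count = 5

Answer: 5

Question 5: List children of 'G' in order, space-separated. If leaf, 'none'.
Node G's children (from adjacency): A

Answer: A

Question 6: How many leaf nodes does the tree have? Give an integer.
Leaves (nodes with no children): A, D, E, H, L

Answer: 5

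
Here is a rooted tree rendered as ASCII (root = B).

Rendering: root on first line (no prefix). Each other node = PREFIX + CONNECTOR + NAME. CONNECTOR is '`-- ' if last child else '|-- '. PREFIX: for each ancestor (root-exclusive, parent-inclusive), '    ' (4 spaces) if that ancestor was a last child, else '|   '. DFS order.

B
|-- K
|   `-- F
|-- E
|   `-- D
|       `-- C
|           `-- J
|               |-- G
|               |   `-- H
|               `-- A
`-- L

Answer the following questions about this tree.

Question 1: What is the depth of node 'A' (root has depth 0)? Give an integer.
Answer: 5

Derivation:
Path from root to A: B -> E -> D -> C -> J -> A
Depth = number of edges = 5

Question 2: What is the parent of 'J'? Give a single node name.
Answer: C

Derivation:
Scan adjacency: J appears as child of C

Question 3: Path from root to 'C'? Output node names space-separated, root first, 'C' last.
Walk down from root: B -> E -> D -> C

Answer: B E D C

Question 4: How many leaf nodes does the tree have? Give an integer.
Answer: 4

Derivation:
Leaves (nodes with no children): A, F, H, L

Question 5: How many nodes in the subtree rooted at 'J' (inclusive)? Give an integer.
Answer: 4

Derivation:
Subtree rooted at J contains: A, G, H, J
Count = 4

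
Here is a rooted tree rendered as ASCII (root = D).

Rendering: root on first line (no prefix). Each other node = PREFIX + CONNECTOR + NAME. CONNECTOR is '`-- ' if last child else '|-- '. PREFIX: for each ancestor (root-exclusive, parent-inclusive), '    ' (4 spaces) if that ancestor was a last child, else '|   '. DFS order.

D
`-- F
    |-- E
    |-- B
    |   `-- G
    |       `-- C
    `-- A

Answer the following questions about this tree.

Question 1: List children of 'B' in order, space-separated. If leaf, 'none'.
Node B's children (from adjacency): G

Answer: G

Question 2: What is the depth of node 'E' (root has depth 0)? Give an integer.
Answer: 2

Derivation:
Path from root to E: D -> F -> E
Depth = number of edges = 2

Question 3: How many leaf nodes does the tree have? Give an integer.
Leaves (nodes with no children): A, C, E

Answer: 3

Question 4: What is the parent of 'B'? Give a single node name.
Answer: F

Derivation:
Scan adjacency: B appears as child of F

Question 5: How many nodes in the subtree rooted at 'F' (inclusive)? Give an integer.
Answer: 6

Derivation:
Subtree rooted at F contains: A, B, C, E, F, G
Count = 6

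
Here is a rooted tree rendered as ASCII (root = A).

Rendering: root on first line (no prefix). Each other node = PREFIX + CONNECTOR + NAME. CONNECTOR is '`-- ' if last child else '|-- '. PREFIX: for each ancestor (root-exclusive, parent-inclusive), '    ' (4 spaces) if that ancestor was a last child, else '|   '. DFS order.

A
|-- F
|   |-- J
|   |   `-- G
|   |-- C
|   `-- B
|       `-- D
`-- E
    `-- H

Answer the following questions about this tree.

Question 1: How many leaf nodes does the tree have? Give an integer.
Leaves (nodes with no children): C, D, G, H

Answer: 4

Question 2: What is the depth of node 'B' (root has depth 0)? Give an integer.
Answer: 2

Derivation:
Path from root to B: A -> F -> B
Depth = number of edges = 2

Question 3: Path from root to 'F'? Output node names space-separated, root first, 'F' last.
Answer: A F

Derivation:
Walk down from root: A -> F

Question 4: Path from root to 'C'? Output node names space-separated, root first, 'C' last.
Walk down from root: A -> F -> C

Answer: A F C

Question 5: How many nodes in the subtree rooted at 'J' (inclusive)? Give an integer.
Subtree rooted at J contains: G, J
Count = 2

Answer: 2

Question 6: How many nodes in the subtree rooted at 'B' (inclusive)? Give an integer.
Answer: 2

Derivation:
Subtree rooted at B contains: B, D
Count = 2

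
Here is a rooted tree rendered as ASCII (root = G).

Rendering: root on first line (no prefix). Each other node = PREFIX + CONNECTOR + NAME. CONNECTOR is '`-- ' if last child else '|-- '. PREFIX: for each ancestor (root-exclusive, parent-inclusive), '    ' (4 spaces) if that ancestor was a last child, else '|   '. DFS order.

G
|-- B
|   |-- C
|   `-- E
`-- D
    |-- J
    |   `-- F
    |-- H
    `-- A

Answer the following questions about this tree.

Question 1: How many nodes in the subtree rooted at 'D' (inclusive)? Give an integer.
Answer: 5

Derivation:
Subtree rooted at D contains: A, D, F, H, J
Count = 5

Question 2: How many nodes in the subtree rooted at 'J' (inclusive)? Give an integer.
Answer: 2

Derivation:
Subtree rooted at J contains: F, J
Count = 2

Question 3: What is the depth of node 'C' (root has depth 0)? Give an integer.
Path from root to C: G -> B -> C
Depth = number of edges = 2

Answer: 2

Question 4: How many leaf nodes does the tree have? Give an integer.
Leaves (nodes with no children): A, C, E, F, H

Answer: 5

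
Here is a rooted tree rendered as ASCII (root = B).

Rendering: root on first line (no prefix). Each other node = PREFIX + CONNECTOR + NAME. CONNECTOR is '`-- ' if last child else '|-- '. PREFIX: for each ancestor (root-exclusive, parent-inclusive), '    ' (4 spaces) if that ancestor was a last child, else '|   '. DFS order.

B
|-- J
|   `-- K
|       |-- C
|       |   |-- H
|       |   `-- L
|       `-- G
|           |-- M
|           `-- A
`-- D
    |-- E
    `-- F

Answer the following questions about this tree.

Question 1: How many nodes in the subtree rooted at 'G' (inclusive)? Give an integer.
Subtree rooted at G contains: A, G, M
Count = 3

Answer: 3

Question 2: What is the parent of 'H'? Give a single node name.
Scan adjacency: H appears as child of C

Answer: C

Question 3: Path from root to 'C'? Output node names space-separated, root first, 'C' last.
Answer: B J K C

Derivation:
Walk down from root: B -> J -> K -> C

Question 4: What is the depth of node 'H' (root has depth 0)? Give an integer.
Path from root to H: B -> J -> K -> C -> H
Depth = number of edges = 4

Answer: 4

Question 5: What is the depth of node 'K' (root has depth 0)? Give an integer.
Path from root to K: B -> J -> K
Depth = number of edges = 2

Answer: 2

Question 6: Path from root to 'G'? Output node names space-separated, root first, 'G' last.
Answer: B J K G

Derivation:
Walk down from root: B -> J -> K -> G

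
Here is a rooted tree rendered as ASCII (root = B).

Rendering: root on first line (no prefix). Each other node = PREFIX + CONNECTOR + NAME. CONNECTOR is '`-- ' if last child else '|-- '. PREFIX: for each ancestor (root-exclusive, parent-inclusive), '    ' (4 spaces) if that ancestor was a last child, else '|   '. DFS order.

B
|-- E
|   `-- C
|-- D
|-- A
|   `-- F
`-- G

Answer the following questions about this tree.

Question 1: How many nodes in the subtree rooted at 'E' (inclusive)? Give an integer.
Answer: 2

Derivation:
Subtree rooted at E contains: C, E
Count = 2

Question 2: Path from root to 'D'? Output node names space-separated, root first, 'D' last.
Answer: B D

Derivation:
Walk down from root: B -> D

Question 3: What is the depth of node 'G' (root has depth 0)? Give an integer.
Path from root to G: B -> G
Depth = number of edges = 1

Answer: 1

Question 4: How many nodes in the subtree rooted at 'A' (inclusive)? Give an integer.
Answer: 2

Derivation:
Subtree rooted at A contains: A, F
Count = 2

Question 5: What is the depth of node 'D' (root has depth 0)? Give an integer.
Answer: 1

Derivation:
Path from root to D: B -> D
Depth = number of edges = 1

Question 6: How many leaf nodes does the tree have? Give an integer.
Leaves (nodes with no children): C, D, F, G

Answer: 4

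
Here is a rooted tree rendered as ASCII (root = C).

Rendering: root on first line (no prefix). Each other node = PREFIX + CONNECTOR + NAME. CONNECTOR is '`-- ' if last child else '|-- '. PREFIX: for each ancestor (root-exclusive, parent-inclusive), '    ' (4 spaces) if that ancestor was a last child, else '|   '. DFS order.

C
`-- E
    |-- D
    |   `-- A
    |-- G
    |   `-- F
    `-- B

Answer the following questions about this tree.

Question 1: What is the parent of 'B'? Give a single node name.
Scan adjacency: B appears as child of E

Answer: E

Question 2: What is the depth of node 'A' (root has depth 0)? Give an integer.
Answer: 3

Derivation:
Path from root to A: C -> E -> D -> A
Depth = number of edges = 3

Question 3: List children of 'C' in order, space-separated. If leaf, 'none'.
Node C's children (from adjacency): E

Answer: E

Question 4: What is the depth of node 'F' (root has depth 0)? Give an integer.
Path from root to F: C -> E -> G -> F
Depth = number of edges = 3

Answer: 3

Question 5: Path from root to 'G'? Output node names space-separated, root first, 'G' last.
Walk down from root: C -> E -> G

Answer: C E G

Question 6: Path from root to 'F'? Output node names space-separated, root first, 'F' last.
Answer: C E G F

Derivation:
Walk down from root: C -> E -> G -> F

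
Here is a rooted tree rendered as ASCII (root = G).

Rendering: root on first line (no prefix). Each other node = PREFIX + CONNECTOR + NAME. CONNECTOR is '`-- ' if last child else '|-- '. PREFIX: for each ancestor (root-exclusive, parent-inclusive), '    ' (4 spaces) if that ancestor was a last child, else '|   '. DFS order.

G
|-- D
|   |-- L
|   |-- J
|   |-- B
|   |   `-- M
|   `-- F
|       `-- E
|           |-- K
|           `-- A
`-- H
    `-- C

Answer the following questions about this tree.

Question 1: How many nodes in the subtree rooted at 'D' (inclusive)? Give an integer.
Answer: 9

Derivation:
Subtree rooted at D contains: A, B, D, E, F, J, K, L, M
Count = 9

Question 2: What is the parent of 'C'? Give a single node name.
Scan adjacency: C appears as child of H

Answer: H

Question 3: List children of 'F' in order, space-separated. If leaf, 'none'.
Answer: E

Derivation:
Node F's children (from adjacency): E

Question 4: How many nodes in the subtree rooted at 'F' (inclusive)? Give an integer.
Subtree rooted at F contains: A, E, F, K
Count = 4

Answer: 4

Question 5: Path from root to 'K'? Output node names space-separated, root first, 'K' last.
Answer: G D F E K

Derivation:
Walk down from root: G -> D -> F -> E -> K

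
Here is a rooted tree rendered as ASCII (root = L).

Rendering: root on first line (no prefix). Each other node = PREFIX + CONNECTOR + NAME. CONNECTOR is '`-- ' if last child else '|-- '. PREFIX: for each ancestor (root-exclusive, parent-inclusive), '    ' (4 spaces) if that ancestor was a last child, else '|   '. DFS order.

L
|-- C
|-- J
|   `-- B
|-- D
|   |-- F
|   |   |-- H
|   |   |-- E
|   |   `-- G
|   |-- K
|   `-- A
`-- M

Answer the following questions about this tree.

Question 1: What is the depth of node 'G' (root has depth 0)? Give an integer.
Path from root to G: L -> D -> F -> G
Depth = number of edges = 3

Answer: 3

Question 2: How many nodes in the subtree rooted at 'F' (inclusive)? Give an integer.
Answer: 4

Derivation:
Subtree rooted at F contains: E, F, G, H
Count = 4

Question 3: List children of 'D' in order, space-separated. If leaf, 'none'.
Answer: F K A

Derivation:
Node D's children (from adjacency): F, K, A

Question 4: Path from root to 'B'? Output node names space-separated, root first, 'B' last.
Walk down from root: L -> J -> B

Answer: L J B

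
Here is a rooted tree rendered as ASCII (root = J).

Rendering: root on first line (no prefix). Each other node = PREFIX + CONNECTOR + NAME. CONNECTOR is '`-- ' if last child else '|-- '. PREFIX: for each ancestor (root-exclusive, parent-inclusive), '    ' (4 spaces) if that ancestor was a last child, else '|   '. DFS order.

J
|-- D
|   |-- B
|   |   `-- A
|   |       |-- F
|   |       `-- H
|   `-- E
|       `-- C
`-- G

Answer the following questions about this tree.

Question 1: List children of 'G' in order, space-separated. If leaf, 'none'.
Answer: none

Derivation:
Node G's children (from adjacency): (leaf)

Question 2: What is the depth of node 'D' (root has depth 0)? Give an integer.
Answer: 1

Derivation:
Path from root to D: J -> D
Depth = number of edges = 1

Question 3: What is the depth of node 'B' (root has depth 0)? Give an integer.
Path from root to B: J -> D -> B
Depth = number of edges = 2

Answer: 2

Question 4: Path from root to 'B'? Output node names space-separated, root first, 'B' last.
Answer: J D B

Derivation:
Walk down from root: J -> D -> B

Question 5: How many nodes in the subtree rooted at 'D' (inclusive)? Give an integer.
Subtree rooted at D contains: A, B, C, D, E, F, H
Count = 7

Answer: 7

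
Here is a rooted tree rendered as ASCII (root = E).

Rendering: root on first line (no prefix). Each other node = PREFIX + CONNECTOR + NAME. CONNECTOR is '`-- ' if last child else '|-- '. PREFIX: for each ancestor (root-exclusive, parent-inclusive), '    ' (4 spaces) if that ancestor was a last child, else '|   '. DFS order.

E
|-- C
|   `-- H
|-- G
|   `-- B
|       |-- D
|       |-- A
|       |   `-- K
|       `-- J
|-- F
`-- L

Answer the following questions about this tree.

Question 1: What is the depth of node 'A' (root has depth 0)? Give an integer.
Answer: 3

Derivation:
Path from root to A: E -> G -> B -> A
Depth = number of edges = 3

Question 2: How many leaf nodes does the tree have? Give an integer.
Leaves (nodes with no children): D, F, H, J, K, L

Answer: 6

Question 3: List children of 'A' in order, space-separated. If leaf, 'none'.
Answer: K

Derivation:
Node A's children (from adjacency): K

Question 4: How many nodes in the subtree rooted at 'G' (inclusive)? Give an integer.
Subtree rooted at G contains: A, B, D, G, J, K
Count = 6

Answer: 6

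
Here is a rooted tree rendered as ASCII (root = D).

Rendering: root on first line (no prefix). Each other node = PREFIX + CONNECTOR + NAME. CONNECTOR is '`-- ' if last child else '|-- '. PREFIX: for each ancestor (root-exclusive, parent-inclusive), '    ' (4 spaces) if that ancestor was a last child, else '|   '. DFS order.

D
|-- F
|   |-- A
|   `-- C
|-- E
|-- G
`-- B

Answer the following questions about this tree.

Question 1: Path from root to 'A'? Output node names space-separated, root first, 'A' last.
Answer: D F A

Derivation:
Walk down from root: D -> F -> A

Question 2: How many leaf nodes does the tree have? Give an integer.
Answer: 5

Derivation:
Leaves (nodes with no children): A, B, C, E, G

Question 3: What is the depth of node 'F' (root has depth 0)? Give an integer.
Answer: 1

Derivation:
Path from root to F: D -> F
Depth = number of edges = 1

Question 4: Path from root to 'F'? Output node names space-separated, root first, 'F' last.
Walk down from root: D -> F

Answer: D F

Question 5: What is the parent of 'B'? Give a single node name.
Scan adjacency: B appears as child of D

Answer: D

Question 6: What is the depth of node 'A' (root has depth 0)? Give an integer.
Answer: 2

Derivation:
Path from root to A: D -> F -> A
Depth = number of edges = 2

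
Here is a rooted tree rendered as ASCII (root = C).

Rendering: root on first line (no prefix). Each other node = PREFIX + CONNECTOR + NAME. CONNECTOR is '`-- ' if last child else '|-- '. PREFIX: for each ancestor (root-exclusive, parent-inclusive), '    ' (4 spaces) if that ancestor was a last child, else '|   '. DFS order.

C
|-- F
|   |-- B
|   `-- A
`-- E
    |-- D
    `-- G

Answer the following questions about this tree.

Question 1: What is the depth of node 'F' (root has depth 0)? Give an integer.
Answer: 1

Derivation:
Path from root to F: C -> F
Depth = number of edges = 1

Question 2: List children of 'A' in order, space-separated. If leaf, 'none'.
Answer: none

Derivation:
Node A's children (from adjacency): (leaf)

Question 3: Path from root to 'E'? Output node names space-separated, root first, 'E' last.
Walk down from root: C -> E

Answer: C E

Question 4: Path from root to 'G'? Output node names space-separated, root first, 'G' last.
Answer: C E G

Derivation:
Walk down from root: C -> E -> G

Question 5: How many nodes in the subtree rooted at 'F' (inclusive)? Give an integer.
Answer: 3

Derivation:
Subtree rooted at F contains: A, B, F
Count = 3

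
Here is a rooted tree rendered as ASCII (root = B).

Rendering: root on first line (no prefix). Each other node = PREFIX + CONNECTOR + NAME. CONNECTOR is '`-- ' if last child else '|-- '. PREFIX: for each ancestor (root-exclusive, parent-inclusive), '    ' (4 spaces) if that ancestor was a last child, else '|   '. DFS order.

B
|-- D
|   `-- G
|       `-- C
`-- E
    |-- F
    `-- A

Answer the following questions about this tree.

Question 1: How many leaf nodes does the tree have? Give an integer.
Answer: 3

Derivation:
Leaves (nodes with no children): A, C, F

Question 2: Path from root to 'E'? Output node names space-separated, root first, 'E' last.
Answer: B E

Derivation:
Walk down from root: B -> E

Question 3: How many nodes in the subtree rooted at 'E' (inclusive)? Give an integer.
Answer: 3

Derivation:
Subtree rooted at E contains: A, E, F
Count = 3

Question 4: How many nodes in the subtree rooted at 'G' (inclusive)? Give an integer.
Subtree rooted at G contains: C, G
Count = 2

Answer: 2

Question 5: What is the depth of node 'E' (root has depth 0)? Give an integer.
Path from root to E: B -> E
Depth = number of edges = 1

Answer: 1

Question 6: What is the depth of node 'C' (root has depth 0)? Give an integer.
Path from root to C: B -> D -> G -> C
Depth = number of edges = 3

Answer: 3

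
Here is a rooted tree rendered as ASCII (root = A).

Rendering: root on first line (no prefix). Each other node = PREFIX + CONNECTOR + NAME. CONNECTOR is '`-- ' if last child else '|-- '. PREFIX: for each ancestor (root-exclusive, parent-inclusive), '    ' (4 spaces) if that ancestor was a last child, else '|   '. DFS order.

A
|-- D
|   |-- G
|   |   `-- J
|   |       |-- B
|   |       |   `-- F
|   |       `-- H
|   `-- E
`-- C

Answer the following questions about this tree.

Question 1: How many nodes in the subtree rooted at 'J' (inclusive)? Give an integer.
Subtree rooted at J contains: B, F, H, J
Count = 4

Answer: 4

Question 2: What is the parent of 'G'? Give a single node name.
Answer: D

Derivation:
Scan adjacency: G appears as child of D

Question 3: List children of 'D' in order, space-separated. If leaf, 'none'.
Answer: G E

Derivation:
Node D's children (from adjacency): G, E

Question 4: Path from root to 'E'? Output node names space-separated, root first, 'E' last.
Answer: A D E

Derivation:
Walk down from root: A -> D -> E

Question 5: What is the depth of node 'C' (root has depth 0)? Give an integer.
Path from root to C: A -> C
Depth = number of edges = 1

Answer: 1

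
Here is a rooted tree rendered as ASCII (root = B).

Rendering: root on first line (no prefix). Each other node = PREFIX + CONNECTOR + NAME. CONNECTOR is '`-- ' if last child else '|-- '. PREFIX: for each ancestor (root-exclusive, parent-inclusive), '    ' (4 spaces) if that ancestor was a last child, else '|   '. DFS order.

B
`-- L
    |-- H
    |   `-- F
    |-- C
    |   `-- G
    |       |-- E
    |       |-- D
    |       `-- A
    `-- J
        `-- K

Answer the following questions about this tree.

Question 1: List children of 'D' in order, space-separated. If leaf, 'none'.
Node D's children (from adjacency): (leaf)

Answer: none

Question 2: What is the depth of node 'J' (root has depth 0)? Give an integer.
Path from root to J: B -> L -> J
Depth = number of edges = 2

Answer: 2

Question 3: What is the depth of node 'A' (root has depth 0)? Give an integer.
Answer: 4

Derivation:
Path from root to A: B -> L -> C -> G -> A
Depth = number of edges = 4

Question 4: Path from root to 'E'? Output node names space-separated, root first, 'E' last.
Walk down from root: B -> L -> C -> G -> E

Answer: B L C G E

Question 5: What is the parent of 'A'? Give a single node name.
Scan adjacency: A appears as child of G

Answer: G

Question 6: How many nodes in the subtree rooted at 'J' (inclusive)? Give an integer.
Subtree rooted at J contains: J, K
Count = 2

Answer: 2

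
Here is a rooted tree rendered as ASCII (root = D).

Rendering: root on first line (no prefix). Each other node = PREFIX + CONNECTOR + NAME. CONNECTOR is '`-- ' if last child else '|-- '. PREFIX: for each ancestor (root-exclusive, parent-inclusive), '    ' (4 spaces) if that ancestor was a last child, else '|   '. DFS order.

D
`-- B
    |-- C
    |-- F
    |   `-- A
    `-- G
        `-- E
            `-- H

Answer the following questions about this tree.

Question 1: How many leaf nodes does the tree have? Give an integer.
Answer: 3

Derivation:
Leaves (nodes with no children): A, C, H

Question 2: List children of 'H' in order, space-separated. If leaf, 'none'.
Answer: none

Derivation:
Node H's children (from adjacency): (leaf)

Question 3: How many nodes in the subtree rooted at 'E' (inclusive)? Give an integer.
Answer: 2

Derivation:
Subtree rooted at E contains: E, H
Count = 2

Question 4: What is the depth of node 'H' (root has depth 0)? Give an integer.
Answer: 4

Derivation:
Path from root to H: D -> B -> G -> E -> H
Depth = number of edges = 4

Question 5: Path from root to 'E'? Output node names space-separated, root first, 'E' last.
Answer: D B G E

Derivation:
Walk down from root: D -> B -> G -> E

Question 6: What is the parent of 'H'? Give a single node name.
Scan adjacency: H appears as child of E

Answer: E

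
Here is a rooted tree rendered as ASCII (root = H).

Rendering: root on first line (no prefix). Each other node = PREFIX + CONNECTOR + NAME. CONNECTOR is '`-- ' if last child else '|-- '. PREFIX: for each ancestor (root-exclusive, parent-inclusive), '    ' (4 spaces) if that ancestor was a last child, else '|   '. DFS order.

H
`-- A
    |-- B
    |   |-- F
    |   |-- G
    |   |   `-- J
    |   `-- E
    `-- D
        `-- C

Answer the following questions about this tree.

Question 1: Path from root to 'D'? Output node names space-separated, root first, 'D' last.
Answer: H A D

Derivation:
Walk down from root: H -> A -> D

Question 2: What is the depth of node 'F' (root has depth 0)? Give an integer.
Path from root to F: H -> A -> B -> F
Depth = number of edges = 3

Answer: 3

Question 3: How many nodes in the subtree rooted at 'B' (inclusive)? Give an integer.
Subtree rooted at B contains: B, E, F, G, J
Count = 5

Answer: 5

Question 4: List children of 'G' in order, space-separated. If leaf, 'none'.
Answer: J

Derivation:
Node G's children (from adjacency): J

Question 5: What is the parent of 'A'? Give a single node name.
Scan adjacency: A appears as child of H

Answer: H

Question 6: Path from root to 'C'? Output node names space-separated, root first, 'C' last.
Walk down from root: H -> A -> D -> C

Answer: H A D C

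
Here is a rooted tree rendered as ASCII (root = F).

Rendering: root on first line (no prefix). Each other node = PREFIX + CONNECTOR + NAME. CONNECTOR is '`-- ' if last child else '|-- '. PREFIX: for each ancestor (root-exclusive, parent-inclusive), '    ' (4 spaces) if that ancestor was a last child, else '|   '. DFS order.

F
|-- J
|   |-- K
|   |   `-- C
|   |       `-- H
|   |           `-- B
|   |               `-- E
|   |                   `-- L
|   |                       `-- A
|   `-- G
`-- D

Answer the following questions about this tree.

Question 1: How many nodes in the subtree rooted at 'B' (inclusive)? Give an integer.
Subtree rooted at B contains: A, B, E, L
Count = 4

Answer: 4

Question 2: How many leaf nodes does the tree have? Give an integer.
Leaves (nodes with no children): A, D, G

Answer: 3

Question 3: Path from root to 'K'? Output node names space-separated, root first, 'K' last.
Walk down from root: F -> J -> K

Answer: F J K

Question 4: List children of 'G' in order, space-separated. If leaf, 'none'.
Answer: none

Derivation:
Node G's children (from adjacency): (leaf)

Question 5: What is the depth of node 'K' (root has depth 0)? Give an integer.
Path from root to K: F -> J -> K
Depth = number of edges = 2

Answer: 2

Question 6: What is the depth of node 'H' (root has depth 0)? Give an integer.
Answer: 4

Derivation:
Path from root to H: F -> J -> K -> C -> H
Depth = number of edges = 4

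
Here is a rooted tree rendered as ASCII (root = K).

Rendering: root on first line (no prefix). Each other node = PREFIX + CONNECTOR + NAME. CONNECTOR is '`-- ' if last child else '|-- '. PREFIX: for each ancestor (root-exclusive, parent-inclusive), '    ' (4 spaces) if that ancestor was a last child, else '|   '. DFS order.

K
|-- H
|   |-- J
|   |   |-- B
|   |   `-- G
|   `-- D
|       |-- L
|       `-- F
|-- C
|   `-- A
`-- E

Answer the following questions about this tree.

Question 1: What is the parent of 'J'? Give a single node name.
Answer: H

Derivation:
Scan adjacency: J appears as child of H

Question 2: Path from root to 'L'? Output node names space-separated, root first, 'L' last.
Answer: K H D L

Derivation:
Walk down from root: K -> H -> D -> L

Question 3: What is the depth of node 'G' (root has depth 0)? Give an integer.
Answer: 3

Derivation:
Path from root to G: K -> H -> J -> G
Depth = number of edges = 3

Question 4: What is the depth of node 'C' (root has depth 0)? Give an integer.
Answer: 1

Derivation:
Path from root to C: K -> C
Depth = number of edges = 1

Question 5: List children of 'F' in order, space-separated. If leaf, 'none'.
Answer: none

Derivation:
Node F's children (from adjacency): (leaf)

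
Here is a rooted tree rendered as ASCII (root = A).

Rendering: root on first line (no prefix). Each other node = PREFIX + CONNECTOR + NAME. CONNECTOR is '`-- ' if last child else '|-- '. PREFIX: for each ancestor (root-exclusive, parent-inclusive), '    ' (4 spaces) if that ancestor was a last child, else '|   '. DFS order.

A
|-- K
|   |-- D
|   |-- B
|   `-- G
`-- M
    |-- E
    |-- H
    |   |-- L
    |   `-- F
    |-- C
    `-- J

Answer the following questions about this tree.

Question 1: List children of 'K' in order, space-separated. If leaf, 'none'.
Answer: D B G

Derivation:
Node K's children (from adjacency): D, B, G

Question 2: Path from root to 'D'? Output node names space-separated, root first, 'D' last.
Walk down from root: A -> K -> D

Answer: A K D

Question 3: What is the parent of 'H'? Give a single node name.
Answer: M

Derivation:
Scan adjacency: H appears as child of M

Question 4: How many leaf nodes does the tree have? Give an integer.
Answer: 8

Derivation:
Leaves (nodes with no children): B, C, D, E, F, G, J, L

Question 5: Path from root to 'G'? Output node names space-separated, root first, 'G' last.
Walk down from root: A -> K -> G

Answer: A K G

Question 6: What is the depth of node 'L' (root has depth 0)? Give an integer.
Path from root to L: A -> M -> H -> L
Depth = number of edges = 3

Answer: 3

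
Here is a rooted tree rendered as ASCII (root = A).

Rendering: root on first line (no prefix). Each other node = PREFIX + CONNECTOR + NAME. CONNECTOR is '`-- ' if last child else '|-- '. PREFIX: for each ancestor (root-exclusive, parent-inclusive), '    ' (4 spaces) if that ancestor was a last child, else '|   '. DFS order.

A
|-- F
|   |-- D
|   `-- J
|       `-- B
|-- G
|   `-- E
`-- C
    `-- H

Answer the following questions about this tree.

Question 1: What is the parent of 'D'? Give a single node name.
Scan adjacency: D appears as child of F

Answer: F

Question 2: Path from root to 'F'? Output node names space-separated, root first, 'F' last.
Answer: A F

Derivation:
Walk down from root: A -> F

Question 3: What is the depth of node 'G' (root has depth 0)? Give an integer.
Path from root to G: A -> G
Depth = number of edges = 1

Answer: 1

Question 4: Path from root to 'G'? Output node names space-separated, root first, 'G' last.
Walk down from root: A -> G

Answer: A G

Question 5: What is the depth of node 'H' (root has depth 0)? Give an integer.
Path from root to H: A -> C -> H
Depth = number of edges = 2

Answer: 2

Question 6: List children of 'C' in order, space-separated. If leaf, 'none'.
Node C's children (from adjacency): H

Answer: H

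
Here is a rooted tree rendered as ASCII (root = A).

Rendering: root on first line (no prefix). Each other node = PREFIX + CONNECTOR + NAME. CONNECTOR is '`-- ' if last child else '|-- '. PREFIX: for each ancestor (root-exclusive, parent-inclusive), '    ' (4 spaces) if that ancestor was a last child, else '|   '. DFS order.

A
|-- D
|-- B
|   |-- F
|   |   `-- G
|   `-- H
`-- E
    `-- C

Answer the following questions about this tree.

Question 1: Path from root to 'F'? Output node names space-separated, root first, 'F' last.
Walk down from root: A -> B -> F

Answer: A B F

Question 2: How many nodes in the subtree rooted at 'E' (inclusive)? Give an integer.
Subtree rooted at E contains: C, E
Count = 2

Answer: 2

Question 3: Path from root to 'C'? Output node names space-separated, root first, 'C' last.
Walk down from root: A -> E -> C

Answer: A E C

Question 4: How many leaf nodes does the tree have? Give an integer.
Answer: 4

Derivation:
Leaves (nodes with no children): C, D, G, H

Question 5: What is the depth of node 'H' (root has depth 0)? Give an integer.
Answer: 2

Derivation:
Path from root to H: A -> B -> H
Depth = number of edges = 2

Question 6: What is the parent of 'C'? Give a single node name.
Scan adjacency: C appears as child of E

Answer: E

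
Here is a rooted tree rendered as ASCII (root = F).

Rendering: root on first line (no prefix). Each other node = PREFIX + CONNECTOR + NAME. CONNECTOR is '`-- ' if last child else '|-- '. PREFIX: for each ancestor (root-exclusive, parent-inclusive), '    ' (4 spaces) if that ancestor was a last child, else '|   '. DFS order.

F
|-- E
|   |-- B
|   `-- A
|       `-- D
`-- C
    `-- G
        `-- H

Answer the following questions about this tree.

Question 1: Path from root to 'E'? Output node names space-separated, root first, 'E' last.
Answer: F E

Derivation:
Walk down from root: F -> E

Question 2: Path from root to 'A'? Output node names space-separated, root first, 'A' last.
Answer: F E A

Derivation:
Walk down from root: F -> E -> A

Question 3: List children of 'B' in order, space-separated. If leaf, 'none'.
Node B's children (from adjacency): (leaf)

Answer: none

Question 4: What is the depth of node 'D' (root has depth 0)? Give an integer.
Answer: 3

Derivation:
Path from root to D: F -> E -> A -> D
Depth = number of edges = 3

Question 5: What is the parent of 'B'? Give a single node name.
Scan adjacency: B appears as child of E

Answer: E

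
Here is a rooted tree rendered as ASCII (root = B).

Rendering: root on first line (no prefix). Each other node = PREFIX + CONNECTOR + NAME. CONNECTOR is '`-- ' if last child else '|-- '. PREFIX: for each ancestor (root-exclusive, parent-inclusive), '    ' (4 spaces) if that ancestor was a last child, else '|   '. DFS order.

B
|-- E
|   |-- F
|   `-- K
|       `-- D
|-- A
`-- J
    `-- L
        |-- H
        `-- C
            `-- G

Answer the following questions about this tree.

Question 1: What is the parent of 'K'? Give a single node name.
Answer: E

Derivation:
Scan adjacency: K appears as child of E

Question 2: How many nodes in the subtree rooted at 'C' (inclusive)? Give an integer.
Answer: 2

Derivation:
Subtree rooted at C contains: C, G
Count = 2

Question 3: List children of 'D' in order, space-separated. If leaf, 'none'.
Answer: none

Derivation:
Node D's children (from adjacency): (leaf)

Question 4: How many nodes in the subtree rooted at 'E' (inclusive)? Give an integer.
Answer: 4

Derivation:
Subtree rooted at E contains: D, E, F, K
Count = 4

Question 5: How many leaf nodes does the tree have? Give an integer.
Answer: 5

Derivation:
Leaves (nodes with no children): A, D, F, G, H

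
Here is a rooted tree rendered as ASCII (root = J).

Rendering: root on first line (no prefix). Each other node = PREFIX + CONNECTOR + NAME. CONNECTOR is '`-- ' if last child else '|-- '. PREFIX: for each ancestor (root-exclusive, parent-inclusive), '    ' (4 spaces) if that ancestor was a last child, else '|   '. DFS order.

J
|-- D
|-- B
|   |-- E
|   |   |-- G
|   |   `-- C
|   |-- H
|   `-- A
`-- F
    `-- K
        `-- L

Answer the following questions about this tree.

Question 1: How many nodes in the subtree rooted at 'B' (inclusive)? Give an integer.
Subtree rooted at B contains: A, B, C, E, G, H
Count = 6

Answer: 6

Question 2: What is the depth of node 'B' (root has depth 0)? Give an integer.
Path from root to B: J -> B
Depth = number of edges = 1

Answer: 1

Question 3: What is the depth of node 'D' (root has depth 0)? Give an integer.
Answer: 1

Derivation:
Path from root to D: J -> D
Depth = number of edges = 1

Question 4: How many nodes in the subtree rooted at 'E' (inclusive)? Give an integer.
Answer: 3

Derivation:
Subtree rooted at E contains: C, E, G
Count = 3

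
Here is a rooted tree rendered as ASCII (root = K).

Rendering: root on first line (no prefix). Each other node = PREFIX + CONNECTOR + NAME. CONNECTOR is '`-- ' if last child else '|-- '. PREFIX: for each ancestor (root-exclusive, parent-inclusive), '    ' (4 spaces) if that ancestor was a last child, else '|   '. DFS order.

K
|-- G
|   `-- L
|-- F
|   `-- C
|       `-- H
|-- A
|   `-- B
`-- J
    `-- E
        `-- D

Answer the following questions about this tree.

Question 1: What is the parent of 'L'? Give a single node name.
Scan adjacency: L appears as child of G

Answer: G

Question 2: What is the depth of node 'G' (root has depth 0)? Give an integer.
Answer: 1

Derivation:
Path from root to G: K -> G
Depth = number of edges = 1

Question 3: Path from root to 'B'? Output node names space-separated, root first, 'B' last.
Walk down from root: K -> A -> B

Answer: K A B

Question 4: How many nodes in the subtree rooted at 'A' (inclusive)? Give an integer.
Answer: 2

Derivation:
Subtree rooted at A contains: A, B
Count = 2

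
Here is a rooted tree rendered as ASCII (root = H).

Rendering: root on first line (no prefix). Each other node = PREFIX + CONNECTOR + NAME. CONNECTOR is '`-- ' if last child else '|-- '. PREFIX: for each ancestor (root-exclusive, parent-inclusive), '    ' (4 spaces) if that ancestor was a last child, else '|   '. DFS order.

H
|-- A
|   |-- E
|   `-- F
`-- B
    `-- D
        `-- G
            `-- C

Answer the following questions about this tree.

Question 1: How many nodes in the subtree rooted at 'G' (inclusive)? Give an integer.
Subtree rooted at G contains: C, G
Count = 2

Answer: 2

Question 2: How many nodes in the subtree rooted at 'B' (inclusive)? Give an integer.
Answer: 4

Derivation:
Subtree rooted at B contains: B, C, D, G
Count = 4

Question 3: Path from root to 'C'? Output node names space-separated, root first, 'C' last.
Walk down from root: H -> B -> D -> G -> C

Answer: H B D G C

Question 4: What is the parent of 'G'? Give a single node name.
Answer: D

Derivation:
Scan adjacency: G appears as child of D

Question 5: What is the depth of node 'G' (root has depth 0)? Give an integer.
Answer: 3

Derivation:
Path from root to G: H -> B -> D -> G
Depth = number of edges = 3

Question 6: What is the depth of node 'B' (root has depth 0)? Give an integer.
Answer: 1

Derivation:
Path from root to B: H -> B
Depth = number of edges = 1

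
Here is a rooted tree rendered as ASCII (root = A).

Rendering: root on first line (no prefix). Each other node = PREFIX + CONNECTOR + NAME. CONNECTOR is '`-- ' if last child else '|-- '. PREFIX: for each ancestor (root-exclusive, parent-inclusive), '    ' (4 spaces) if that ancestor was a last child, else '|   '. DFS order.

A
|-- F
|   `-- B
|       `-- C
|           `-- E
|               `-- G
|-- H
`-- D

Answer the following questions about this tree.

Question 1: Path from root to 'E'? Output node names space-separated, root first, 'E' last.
Answer: A F B C E

Derivation:
Walk down from root: A -> F -> B -> C -> E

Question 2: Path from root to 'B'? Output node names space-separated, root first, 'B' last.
Walk down from root: A -> F -> B

Answer: A F B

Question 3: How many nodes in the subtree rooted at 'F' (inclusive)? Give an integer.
Subtree rooted at F contains: B, C, E, F, G
Count = 5

Answer: 5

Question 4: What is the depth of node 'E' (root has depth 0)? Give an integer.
Path from root to E: A -> F -> B -> C -> E
Depth = number of edges = 4

Answer: 4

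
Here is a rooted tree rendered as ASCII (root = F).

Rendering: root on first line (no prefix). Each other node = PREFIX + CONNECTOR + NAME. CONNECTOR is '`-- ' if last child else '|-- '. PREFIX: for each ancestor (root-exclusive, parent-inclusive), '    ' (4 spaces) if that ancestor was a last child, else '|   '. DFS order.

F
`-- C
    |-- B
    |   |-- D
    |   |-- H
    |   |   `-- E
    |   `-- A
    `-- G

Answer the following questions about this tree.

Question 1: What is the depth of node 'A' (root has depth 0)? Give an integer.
Path from root to A: F -> C -> B -> A
Depth = number of edges = 3

Answer: 3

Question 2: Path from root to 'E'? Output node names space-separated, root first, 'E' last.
Answer: F C B H E

Derivation:
Walk down from root: F -> C -> B -> H -> E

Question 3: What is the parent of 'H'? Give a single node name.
Answer: B

Derivation:
Scan adjacency: H appears as child of B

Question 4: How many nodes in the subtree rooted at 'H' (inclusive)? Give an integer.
Subtree rooted at H contains: E, H
Count = 2

Answer: 2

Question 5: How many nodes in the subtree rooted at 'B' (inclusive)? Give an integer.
Answer: 5

Derivation:
Subtree rooted at B contains: A, B, D, E, H
Count = 5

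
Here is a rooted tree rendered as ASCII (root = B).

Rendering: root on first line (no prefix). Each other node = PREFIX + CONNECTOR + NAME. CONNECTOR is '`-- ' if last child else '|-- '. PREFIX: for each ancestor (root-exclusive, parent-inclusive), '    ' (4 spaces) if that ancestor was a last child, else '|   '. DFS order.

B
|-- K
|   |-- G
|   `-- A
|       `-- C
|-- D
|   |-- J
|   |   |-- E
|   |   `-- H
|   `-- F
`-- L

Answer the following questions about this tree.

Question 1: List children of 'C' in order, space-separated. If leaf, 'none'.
Answer: none

Derivation:
Node C's children (from adjacency): (leaf)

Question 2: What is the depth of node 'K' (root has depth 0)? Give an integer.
Path from root to K: B -> K
Depth = number of edges = 1

Answer: 1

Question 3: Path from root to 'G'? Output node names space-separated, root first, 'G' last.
Walk down from root: B -> K -> G

Answer: B K G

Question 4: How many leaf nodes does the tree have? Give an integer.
Leaves (nodes with no children): C, E, F, G, H, L

Answer: 6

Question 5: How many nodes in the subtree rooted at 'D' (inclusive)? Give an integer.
Answer: 5

Derivation:
Subtree rooted at D contains: D, E, F, H, J
Count = 5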